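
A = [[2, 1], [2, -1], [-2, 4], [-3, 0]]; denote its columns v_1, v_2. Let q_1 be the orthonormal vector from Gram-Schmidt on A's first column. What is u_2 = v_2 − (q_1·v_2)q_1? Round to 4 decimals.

u_2 = (1.7619, -0.2381, 3.2381, -1.1429)

q_1 = v_1/‖v_1‖ = (2, 2, -2, -3)/4.5826 = (0.4364, 0.4364, -0.4364, -0.6547).
r_{12} = q_1·v_2 = -1.7457.
u_2 = v_2 + 1.7457·q_1 = (1.7619, -0.2381, 3.2381, -1.1429).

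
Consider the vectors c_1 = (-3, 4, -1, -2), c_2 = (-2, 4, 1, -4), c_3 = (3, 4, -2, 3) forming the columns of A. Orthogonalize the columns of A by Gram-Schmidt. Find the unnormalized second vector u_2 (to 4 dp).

q_1 = c_1/‖c_1‖ = (-3, 4, -1, -2)/5.4772 = (-0.5477, 0.7303, -0.1826, -0.3651).
r_{12} = q_1·c_2 = 5.2947.
u_2 = c_2 − 5.2947·q_1 = (0.9000, 0.1333, 1.9667, -2.0667).

u_2 = (0.9000, 0.1333, 1.9667, -2.0667)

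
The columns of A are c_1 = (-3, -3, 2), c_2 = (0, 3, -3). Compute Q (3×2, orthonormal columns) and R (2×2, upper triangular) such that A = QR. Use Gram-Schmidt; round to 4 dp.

c_1 = (-3, -3, 2); ‖c_1‖ = 4.6904, so q_1 = (-0.6396, -0.6396, 0.4264).
q_1·c_2 = (-0.6396)·0 + (-0.6396)·3 + 0.4264·(-3) = -3.1980.
u_2 = c_2 + 3.1980·q_1 = (-2.0455, 0.9545, -1.6364).
‖u_2‖ = 2.7880, so q_2 = (-0.7337, 0.3424, -0.5869).

Q = [[-0.6396, -0.7337], [-0.6396, 0.3424], [0.4264, -0.5869]], R = [[4.6904, -3.1980], [0.0000, 2.7880]]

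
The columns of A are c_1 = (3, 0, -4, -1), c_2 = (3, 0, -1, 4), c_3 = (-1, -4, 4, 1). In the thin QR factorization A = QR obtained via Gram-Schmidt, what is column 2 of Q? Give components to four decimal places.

c_1 = (3, 0, -4, -1); ‖c_1‖ = 5.0990, so q_1 = (0.5883, 0.0000, -0.7845, -0.1961).
q_1·c_2 = 0.5883·3 + 0.0000·0 + (-0.7845)·(-1) + (-0.1961)·4 = 1.7650.
u_2 = c_2 − 1.7650·q_1 = (1.9615, 0.0000, 0.3846, 4.3462).
‖u_2‖ = 4.7838, so q_2 = (0.4100, 0.0000, 0.0804, 0.9085).

q_2 = (0.4100, 0.0000, 0.0804, 0.9085)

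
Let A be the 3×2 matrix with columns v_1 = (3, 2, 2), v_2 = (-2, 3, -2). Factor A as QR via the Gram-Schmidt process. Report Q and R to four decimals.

v_1 = (3, 2, 2); ‖v_1‖ = 4.1231, so e_1 = (0.7276, 0.4851, 0.4851).
e_1·v_2 = 0.7276·(-2) + 0.4851·3 + 0.4851·(-2) = -0.9701.
u_2 = v_2 + 0.9701·e_1 = (-1.2941, 3.4706, -1.5294).
‖u_2‖ = 4.0073, so e_2 = (-0.3229, 0.8661, -0.3817).

Q = [[0.7276, -0.3229], [0.4851, 0.8661], [0.4851, -0.3817]], R = [[4.1231, -0.9701], [0.0000, 4.0073]]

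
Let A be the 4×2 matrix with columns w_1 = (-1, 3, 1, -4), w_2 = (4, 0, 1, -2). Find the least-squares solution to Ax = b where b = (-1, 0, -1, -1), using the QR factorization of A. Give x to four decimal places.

x = (0.1827, -0.1863)

e_1 = w_1/‖w_1‖ = (-1, 3, 1, -4)/5.1962 = (-0.1925, 0.5774, 0.1925, -0.7698).
r_{12} = e_1·w_2 = 0.9623.
u_2 = w_2 − 0.9623·e_1 = (4.1852, -0.5556, 0.8148, -1.2593).
‖u_2‖ = 4.4804, so e_2 = (0.9341, -0.1240, 0.1819, -0.2811).
Qᵀb = (0.7698, -0.8349).
Back-substitute: x_2 = -0.8349/4.4804 = -0.1863.
x_1 = (0.7698 − 0.9623·(-0.1863))/5.1962 = 0.1827.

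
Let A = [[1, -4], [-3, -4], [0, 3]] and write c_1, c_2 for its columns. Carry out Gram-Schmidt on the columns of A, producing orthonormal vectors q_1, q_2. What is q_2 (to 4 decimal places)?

c_1 = (1, -3, 0); ‖c_1‖ = 3.1623, so q_1 = (0.3162, -0.9487, 0.0000).
q_1·c_2 = 0.3162·(-4) + (-0.9487)·(-4) + 0.0000·3 = 2.5298.
u_2 = c_2 − 2.5298·q_1 = (-4.8000, -1.6000, 3.0000).
‖u_2‖ = 5.8822, so q_2 = (-0.8160, -0.2720, 0.5100).

q_2 = (-0.8160, -0.2720, 0.5100)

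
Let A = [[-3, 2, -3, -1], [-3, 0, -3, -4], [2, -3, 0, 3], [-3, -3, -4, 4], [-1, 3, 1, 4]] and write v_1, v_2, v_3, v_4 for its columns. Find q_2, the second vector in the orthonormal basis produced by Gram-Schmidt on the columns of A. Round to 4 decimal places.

q_2 = (0.2630, -0.1029, -0.4803, -0.6518, 0.5146)

v_1 = (-3, -3, 2, -3, -1); ‖v_1‖ = 5.6569, so q_1 = (-0.5303, -0.5303, 0.3536, -0.5303, -0.1768).
q_1·v_2 = (-0.5303)·2 + (-0.5303)·0 + 0.3536·(-3) + (-0.5303)·(-3) + (-0.1768)·3 = -1.0607.
u_2 = v_2 + 1.0607·q_1 = (1.4375, -0.5625, -2.6250, -3.5625, 2.8125).
‖u_2‖ = 5.4658, so q_2 = (0.2630, -0.1029, -0.4803, -0.6518, 0.5146).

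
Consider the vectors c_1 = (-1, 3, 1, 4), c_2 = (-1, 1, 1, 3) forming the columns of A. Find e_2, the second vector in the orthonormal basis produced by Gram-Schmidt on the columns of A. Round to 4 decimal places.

c_1 = (-1, 3, 1, 4); ‖c_1‖ = 5.1962, so e_1 = (-0.1925, 0.5774, 0.1925, 0.7698).
e_1·c_2 = (-0.1925)·(-1) + 0.5774·1 + 0.1925·1 + 0.7698·3 = 3.2717.
u_2 = c_2 − 3.2717·e_1 = (-0.3704, -0.8889, 0.3704, 0.4815).
‖u_2‖ = 1.1386, so e_2 = (-0.3253, -0.7807, 0.3253, 0.4229).

e_2 = (-0.3253, -0.7807, 0.3253, 0.4229)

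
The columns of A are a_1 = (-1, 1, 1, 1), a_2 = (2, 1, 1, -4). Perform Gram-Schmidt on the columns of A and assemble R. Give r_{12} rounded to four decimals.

a_1 = (-1, 1, 1, 1); ‖a_1‖ = 2.0000, so q_1 = (-0.5000, 0.5000, 0.5000, 0.5000).
r_{12} = q_1·a_2 = -2.0000.

r_{12} = -2.0000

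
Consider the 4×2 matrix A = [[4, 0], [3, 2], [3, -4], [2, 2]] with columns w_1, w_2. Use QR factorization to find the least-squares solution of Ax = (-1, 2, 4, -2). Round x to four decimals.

q_1 = w_1/‖w_1‖ = (4, 3, 3, 2)/6.1644 = (0.6489, 0.4867, 0.4867, 0.3244).
r_{12} = q_1·w_2 = -0.3244.
u_2 = w_2 + 0.3244·q_1 = (0.2105, 2.1579, -3.8421, 2.1053).
‖u_2‖ = 4.8882, so q_2 = (0.0431, 0.4414, -0.7860, 0.4307).
Qᵀb = (1.6222, -3.1655).
Back-substitute: x_2 = -3.1655/4.8882 = -0.6476.
x_1 = (1.6222 + 0.3244·(-0.6476))/6.1644 = 0.2291.

x = (0.2291, -0.6476)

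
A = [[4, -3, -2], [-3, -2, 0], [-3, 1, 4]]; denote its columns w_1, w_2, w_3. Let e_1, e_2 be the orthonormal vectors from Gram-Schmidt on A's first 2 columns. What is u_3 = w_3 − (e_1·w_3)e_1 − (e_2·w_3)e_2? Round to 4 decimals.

u_3 = (1.1392, -0.6329, 2.1519)

e_1 = w_1/‖w_1‖ = (4, -3, -3)/5.8310 = (0.6860, -0.5145, -0.5145).
r_{12} = e_1·w_2 = -1.5435.
u_2 = w_2 + 1.5435·e_1 = (-1.9412, -2.7941, 0.2059).
‖u_2‖ = 3.4085, so e_2 = (-0.5695, -0.8198, 0.0604).
r_{13} = e_1·w_3 = -3.4300; r_{23} = e_2·w_3 = 1.3806.
u_3 = w_3 + 3.4300·e_1 − 1.3806·e_2 = (1.1392, -0.6329, 2.1519).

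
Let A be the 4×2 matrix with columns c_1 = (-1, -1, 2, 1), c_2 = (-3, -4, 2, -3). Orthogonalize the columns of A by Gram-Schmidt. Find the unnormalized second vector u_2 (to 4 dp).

u_2 = (-1.8571, -2.8571, -0.2857, -4.1429)

c_1 = (-1, -1, 2, 1); ‖c_1‖ = 2.6458, so q_1 = (-0.3780, -0.3780, 0.7559, 0.3780).
q_1·c_2 = (-0.3780)·(-3) + (-0.3780)·(-4) + 0.7559·2 + 0.3780·(-3) = 3.0237.
u_2 = c_2 − 3.0237·q_1 = (-1.8571, -2.8571, -0.2857, -4.1429).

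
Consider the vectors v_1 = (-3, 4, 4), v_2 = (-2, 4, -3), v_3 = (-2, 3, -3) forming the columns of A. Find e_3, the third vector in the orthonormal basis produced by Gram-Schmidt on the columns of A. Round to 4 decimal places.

e_3 = (-0.8485, -0.5152, -0.1212)

v_1 = (-3, 4, 4); ‖v_1‖ = 6.4031, so e_1 = (-0.4685, 0.6247, 0.6247).
e_1·v_2 = (-0.4685)·(-2) + 0.6247·4 + 0.6247·(-3) = 1.5617.
u_2 = v_2 − 1.5617·e_1 = (-1.2683, 3.0244, -3.9756).
‖u_2‖ = 5.1537, so e_2 = (-0.2461, 0.5868, -0.7714).
e_1·v_3 = (-0.4685)·(-2) + 0.6247·3 + 0.6247·(-3) = 0.9370; e_2·v_3 = (-0.2461)·(-2) + 0.5868·3 + (-0.7714)·(-3) = 4.5669.
u_3 = v_3 − 0.9370·e_1 − 4.5669·e_2 = (-0.4371, -0.2654, -0.0624).
‖u_3‖ = 0.5152, so e_3 = (-0.8485, -0.5152, -0.1212).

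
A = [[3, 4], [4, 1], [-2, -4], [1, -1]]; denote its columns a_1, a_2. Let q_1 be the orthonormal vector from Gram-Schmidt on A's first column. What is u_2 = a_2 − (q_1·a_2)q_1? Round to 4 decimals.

a_1 = (3, 4, -2, 1); ‖a_1‖ = 5.4772, so q_1 = (0.5477, 0.7303, -0.3651, 0.1826).
q_1·a_2 = 0.5477·4 + 0.7303·1 + (-0.3651)·(-4) + 0.1826·(-1) = 4.1992.
u_2 = a_2 − 4.1992·q_1 = (1.7000, -2.0667, -2.4667, -1.7667).

u_2 = (1.7000, -2.0667, -2.4667, -1.7667)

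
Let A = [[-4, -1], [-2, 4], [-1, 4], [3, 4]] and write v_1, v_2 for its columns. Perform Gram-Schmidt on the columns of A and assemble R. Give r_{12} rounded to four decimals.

v_1 = (-4, -2, -1, 3); ‖v_1‖ = 5.4772, so e_1 = (-0.7303, -0.3651, -0.1826, 0.5477).
r_{12} = e_1·v_2 = 0.7303.

r_{12} = 0.7303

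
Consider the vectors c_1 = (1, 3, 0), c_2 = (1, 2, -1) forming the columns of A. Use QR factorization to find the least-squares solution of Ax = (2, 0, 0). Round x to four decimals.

c_1 = (1, 3, 0); ‖c_1‖ = 3.1623, so q_1 = (0.3162, 0.9487, 0.0000).
q_1·c_2 = 0.3162·1 + 0.9487·2 + 0.0000·(-1) = 2.2136.
u_2 = c_2 − 2.2136·q_1 = (0.3000, -0.1000, -1.0000).
‖u_2‖ = 1.0488, so q_2 = (0.2860, -0.0953, -0.9535).
Qᵀb = (0.6325, 0.5721).
Back-substitute: x_2 = 0.5721/1.0488 = 0.5455.
x_1 = (0.6325 − 2.2136·0.5455)/3.1623 = -0.1818.

x = (-0.1818, 0.5455)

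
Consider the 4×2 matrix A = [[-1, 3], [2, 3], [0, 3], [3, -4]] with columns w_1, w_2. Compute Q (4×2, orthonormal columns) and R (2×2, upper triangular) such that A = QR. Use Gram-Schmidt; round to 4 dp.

Q = [[-0.2673, 0.3864], [0.5345, 0.7025], [0.0000, 0.4918], [0.8018, -0.3396]], R = [[3.7417, -2.4054], [0.0000, 6.1004]]

w_1 = (-1, 2, 0, 3); ‖w_1‖ = 3.7417, so q_1 = (-0.2673, 0.5345, 0.0000, 0.8018).
q_1·w_2 = (-0.2673)·3 + 0.5345·3 + 0.0000·3 + 0.8018·(-4) = -2.4054.
u_2 = w_2 + 2.4054·q_1 = (2.3571, 4.2857, 3.0000, -2.0714).
‖u_2‖ = 6.1004, so q_2 = (0.3864, 0.7025, 0.4918, -0.3396).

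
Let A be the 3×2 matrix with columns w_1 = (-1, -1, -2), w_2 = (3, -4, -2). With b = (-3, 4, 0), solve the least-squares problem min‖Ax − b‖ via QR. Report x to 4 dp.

x = (0.6443, -0.9732)

w_1 = (-1, -1, -2); ‖w_1‖ = 2.4495, so q_1 = (-0.4082, -0.4082, -0.8165).
q_1·w_2 = (-0.4082)·3 + (-0.4082)·(-4) + (-0.8165)·(-2) = 2.0412.
u_2 = w_2 − 2.0412·q_1 = (3.8333, -3.1667, -0.3333).
‖u_2‖ = 4.9833, so q_2 = (0.7692, -0.6355, -0.0669).
Qᵀb = (-0.4082, -4.8495).
Back-substitute: x_2 = -4.8495/4.9833 = -0.9732.
x_1 = (-0.4082 − 2.0412·(-0.9732))/2.4495 = 0.6443.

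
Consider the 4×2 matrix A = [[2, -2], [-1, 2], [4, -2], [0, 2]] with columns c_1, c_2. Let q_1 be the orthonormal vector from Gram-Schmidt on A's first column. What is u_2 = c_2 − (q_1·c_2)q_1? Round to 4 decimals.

u_2 = (-0.6667, 1.3333, 0.6667, 2.0000)

c_1 = (2, -1, 4, 0); ‖c_1‖ = 4.5826, so q_1 = (0.4364, -0.2182, 0.8729, 0.0000).
q_1·c_2 = 0.4364·(-2) + (-0.2182)·2 + 0.8729·(-2) + 0.0000·2 = -3.0551.
u_2 = c_2 + 3.0551·q_1 = (-0.6667, 1.3333, 0.6667, 2.0000).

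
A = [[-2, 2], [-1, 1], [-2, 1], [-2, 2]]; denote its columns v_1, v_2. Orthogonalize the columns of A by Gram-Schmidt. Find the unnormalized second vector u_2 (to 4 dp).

e_1 = v_1/‖v_1‖ = (-2, -1, -2, -2)/3.6056 = (-0.5547, -0.2774, -0.5547, -0.5547).
r_{12} = e_1·v_2 = -3.0509.
u_2 = v_2 + 3.0509·e_1 = (0.3077, 0.1538, -0.6923, 0.3077).

u_2 = (0.3077, 0.1538, -0.6923, 0.3077)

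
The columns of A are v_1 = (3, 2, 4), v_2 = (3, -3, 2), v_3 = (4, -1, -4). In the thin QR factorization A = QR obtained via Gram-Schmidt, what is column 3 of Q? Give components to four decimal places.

v_1 = (3, 2, 4); ‖v_1‖ = 5.3852, so q_1 = (0.5571, 0.3714, 0.7428).
q_1·v_2 = 0.5571·3 + 0.3714·(-3) + 0.7428·2 = 2.0426.
u_2 = v_2 − 2.0426·q_1 = (1.8621, -3.7586, 0.4828).
‖u_2‖ = 4.2223, so q_2 = (0.4410, -0.8902, 0.1143).
q_1·v_3 = 0.5571·4 + 0.3714·(-1) + 0.7428·(-4) = -1.1142; q_2·v_3 = 0.4410·4 + (-0.8902)·(-1) + 0.1143·(-4) = 2.1969.
u_3 = v_3 + 1.1142·q_1 − 2.1969·q_2 = (3.6518, 1.3694, -3.4236).
‖u_3‖ = 5.1896, so q_3 = (0.7037, 0.2639, -0.6597).

q_3 = (0.7037, 0.2639, -0.6597)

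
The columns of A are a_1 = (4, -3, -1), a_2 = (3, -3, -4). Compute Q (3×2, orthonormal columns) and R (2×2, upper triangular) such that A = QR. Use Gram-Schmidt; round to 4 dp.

Q = [[0.7845, -0.2681], [-0.5883, -0.0366], [-0.1961, -0.9627]], R = [[5.0990, 4.9029], [0.0000, 3.1562]]

q_1 = a_1/‖a_1‖ = (4, -3, -1)/5.0990 = (0.7845, -0.5883, -0.1961).
r_{12} = q_1·a_2 = 4.9029.
u_2 = a_2 − 4.9029·q_1 = (-0.8462, -0.1154, -3.0385).
‖u_2‖ = 3.1562, so q_2 = (-0.2681, -0.0366, -0.9627).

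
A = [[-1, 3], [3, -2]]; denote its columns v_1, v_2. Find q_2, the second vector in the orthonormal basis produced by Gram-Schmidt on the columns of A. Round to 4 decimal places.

v_1 = (-1, 3); ‖v_1‖ = 3.1623, so q_1 = (-0.3162, 0.9487).
q_1·v_2 = (-0.3162)·3 + 0.9487·(-2) = -2.8460.
u_2 = v_2 + 2.8460·q_1 = (2.1000, 0.7000).
‖u_2‖ = 2.2136, so q_2 = (0.9487, 0.3162).

q_2 = (0.9487, 0.3162)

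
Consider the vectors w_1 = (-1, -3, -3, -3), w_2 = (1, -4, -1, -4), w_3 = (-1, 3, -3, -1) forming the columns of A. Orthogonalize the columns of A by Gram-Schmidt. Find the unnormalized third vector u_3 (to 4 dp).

w_1 = (-1, -3, -3, -3); ‖w_1‖ = 5.2915, so e_1 = (-0.1890, -0.5669, -0.5669, -0.5669).
e_1·w_2 = (-0.1890)·1 + (-0.5669)·(-4) + (-0.5669)·(-1) + (-0.5669)·(-4) = 4.9135.
u_2 = w_2 − 4.9135·e_1 = (1.9286, -1.2143, 1.7857, -1.2143).
‖u_2‖ = 3.1396, so e_2 = (0.6143, -0.3868, 0.5688, -0.3868).
e_1·w_3 = (-0.1890)·(-1) + (-0.5669)·3 + (-0.5669)·(-3) + (-0.5669)·(-1) = 0.7559; e_2·w_3 = 0.6143·(-1) + (-0.3868)·3 + 0.5688·(-3) + (-0.3868)·(-1) = -3.0941.
u_3 = w_3 − 0.7559·e_1 + 3.0941·e_2 = (1.0435, 2.2319, -0.8116, -1.7681).

u_3 = (1.0435, 2.2319, -0.8116, -1.7681)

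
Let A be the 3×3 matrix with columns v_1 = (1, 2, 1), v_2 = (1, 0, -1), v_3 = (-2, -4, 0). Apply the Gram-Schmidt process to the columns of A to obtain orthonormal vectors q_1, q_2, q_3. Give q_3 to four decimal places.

q_1 = v_1/‖v_1‖ = (1, 2, 1)/2.4495 = (0.4082, 0.8165, 0.4082).
r_{12} = q_1·v_2 = 0.0000.
u_2 = v_2 + 0.0000·q_1 = (1.0000, 0.0000, -1.0000).
‖u_2‖ = 1.4142, so q_2 = (0.7071, 0.0000, -0.7071).
r_{13} = q_1·v_3 = -4.0825; r_{23} = q_2·v_3 = -1.4142.
u_3 = v_3 + 4.0825·q_1 + 1.4142·q_2 = (0.6667, -0.6667, 0.6667).
‖u_3‖ = 1.1547, so q_3 = (0.5774, -0.5774, 0.5774).

q_3 = (0.5774, -0.5774, 0.5774)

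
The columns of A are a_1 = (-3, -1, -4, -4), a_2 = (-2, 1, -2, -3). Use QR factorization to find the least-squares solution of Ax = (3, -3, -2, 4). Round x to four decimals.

x = (1.3206, -2.7786)

e_1 = a_1/‖a_1‖ = (-3, -1, -4, -4)/6.4807 = (-0.4629, -0.1543, -0.6172, -0.6172).
r_{12} = e_1·a_2 = 3.8576.
u_2 = a_2 − 3.8576·e_1 = (-0.2143, 1.5952, 0.3810, -0.6190).
‖u_2‖ = 1.7661, so e_2 = (-0.1213, 0.9033, 0.2157, -0.3505).
Qᵀb = (-2.1602, -4.9073).
Back-substitute: x_2 = -4.9073/1.7661 = -2.7786.
x_1 = (-2.1602 − 3.8576·(-2.7786))/6.4807 = 1.3206.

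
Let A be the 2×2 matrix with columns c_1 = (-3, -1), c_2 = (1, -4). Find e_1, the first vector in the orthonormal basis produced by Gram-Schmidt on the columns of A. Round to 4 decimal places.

e_1 = (-0.9487, -0.3162)

e_1 = c_1/‖c_1‖ = (-3, -1)/3.1623 = (-0.9487, -0.3162).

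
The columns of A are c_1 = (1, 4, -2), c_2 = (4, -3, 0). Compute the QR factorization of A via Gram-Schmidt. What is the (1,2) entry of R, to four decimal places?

r_{12} = -1.7457

e_1 = c_1/‖c_1‖ = (1, 4, -2)/4.5826 = (0.2182, 0.8729, -0.4364).
r_{12} = e_1·c_2 = -1.7457.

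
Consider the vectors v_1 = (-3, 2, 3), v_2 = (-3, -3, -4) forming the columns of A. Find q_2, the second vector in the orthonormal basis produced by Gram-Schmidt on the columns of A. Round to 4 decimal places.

q_2 = (-0.7677, -0.3962, -0.5036)

v_1 = (-3, 2, 3); ‖v_1‖ = 4.6904, so q_1 = (-0.6396, 0.4264, 0.6396).
q_1·v_2 = (-0.6396)·(-3) + 0.4264·(-3) + 0.6396·(-4) = -1.9188.
u_2 = v_2 + 1.9188·q_1 = (-4.2273, -2.1818, -2.7727).
‖u_2‖ = 5.5062, so q_2 = (-0.7677, -0.3962, -0.5036).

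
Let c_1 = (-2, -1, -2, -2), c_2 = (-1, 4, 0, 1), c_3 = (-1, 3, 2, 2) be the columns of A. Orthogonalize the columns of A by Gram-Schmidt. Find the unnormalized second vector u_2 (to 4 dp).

c_1 = (-2, -1, -2, -2); ‖c_1‖ = 3.6056, so e_1 = (-0.5547, -0.2774, -0.5547, -0.5547).
e_1·c_2 = (-0.5547)·(-1) + (-0.2774)·4 + (-0.5547)·0 + (-0.5547)·1 = -1.1094.
u_2 = c_2 + 1.1094·e_1 = (-1.6154, 3.6923, -0.6154, 0.3846).

u_2 = (-1.6154, 3.6923, -0.6154, 0.3846)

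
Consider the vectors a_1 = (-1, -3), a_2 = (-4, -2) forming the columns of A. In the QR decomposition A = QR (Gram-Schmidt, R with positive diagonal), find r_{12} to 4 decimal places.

r_{12} = 3.1623

a_1 = (-1, -3); ‖a_1‖ = 3.1623, so q_1 = (-0.3162, -0.9487).
r_{12} = q_1·a_2 = 3.1623.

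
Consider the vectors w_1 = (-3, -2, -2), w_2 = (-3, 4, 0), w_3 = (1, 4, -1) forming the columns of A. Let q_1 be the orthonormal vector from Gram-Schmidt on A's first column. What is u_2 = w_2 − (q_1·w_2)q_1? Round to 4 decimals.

w_1 = (-3, -2, -2); ‖w_1‖ = 4.1231, so q_1 = (-0.7276, -0.4851, -0.4851).
q_1·w_2 = (-0.7276)·(-3) + (-0.4851)·4 + (-0.4851)·0 = 0.2425.
u_2 = w_2 − 0.2425·q_1 = (-2.8235, 4.1176, 0.1176).

u_2 = (-2.8235, 4.1176, 0.1176)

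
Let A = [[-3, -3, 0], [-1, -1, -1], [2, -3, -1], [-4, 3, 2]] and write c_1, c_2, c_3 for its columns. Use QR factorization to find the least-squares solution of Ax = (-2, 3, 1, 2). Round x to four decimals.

c_1 = (-3, -1, 2, -4); ‖c_1‖ = 5.4772, so q_1 = (-0.5477, -0.1826, 0.3651, -0.7303).
q_1·c_2 = (-0.5477)·(-3) + (-0.1826)·(-1) + 0.3651·(-3) + (-0.7303)·3 = -1.4606.
u_2 = c_2 + 1.4606·q_1 = (-3.8000, -1.2667, -2.4667, 1.9333).
‖u_2‖ = 5.0859, so q_2 = (-0.7472, -0.2491, -0.4850, 0.3801).
q_1·c_3 = (-0.5477)·0 + (-0.1826)·(-1) + 0.3651·(-1) + (-0.7303)·2 = -1.6432; q_2·c_3 = (-0.7472)·0 + (-0.2491)·(-1) + (-0.4850)·(-1) + 0.3801·2 = 1.4943.
u_3 = c_3 + 1.6432·q_1 − 1.4943·q_2 = (0.2165, -0.9278, 0.3247, 0.2320).
‖u_3‖ = 1.0330, so q_3 = (0.2096, -0.8982, 0.3144, 0.2246).
Qᵀb = (-0.5477, 1.0224, -2.3504).
Back-substitute: x_3 = -2.3504/1.0330 = -2.2754.
x_2 = (1.0224 − 1.4943·(-2.2754))/5.0859 = 0.8696.
x_1 = (-0.5477 + 1.4606·0.8696 + 1.6432·(-2.2754))/5.4772 = -0.5507.

x = (-0.5507, 0.8696, -2.2754)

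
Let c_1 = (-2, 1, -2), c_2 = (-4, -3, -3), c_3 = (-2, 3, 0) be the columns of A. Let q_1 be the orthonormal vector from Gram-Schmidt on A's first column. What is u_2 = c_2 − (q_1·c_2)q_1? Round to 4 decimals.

c_1 = (-2, 1, -2); ‖c_1‖ = 3.0000, so q_1 = (-0.6667, 0.3333, -0.6667).
q_1·c_2 = (-0.6667)·(-4) + 0.3333·(-3) + (-0.6667)·(-3) = 3.6667.
u_2 = c_2 − 3.6667·q_1 = (-1.5556, -4.2222, -0.5556).

u_2 = (-1.5556, -4.2222, -0.5556)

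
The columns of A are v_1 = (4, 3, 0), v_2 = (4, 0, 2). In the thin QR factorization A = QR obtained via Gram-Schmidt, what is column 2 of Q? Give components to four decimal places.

v_1 = (4, 3, 0); ‖v_1‖ = 5.0000, so q_1 = (0.8000, 0.6000, 0.0000).
q_1·v_2 = 0.8000·4 + 0.6000·0 + 0.0000·2 = 3.2000.
u_2 = v_2 − 3.2000·q_1 = (1.4400, -1.9200, 2.0000).
‖u_2‖ = 3.1241, so q_2 = (0.4609, -0.6146, 0.6402).

q_2 = (0.4609, -0.6146, 0.6402)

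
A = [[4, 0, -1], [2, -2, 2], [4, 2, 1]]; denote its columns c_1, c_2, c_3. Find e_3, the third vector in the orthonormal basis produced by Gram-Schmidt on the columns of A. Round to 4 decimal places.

e_1 = c_1/‖c_1‖ = (4, 2, 4)/6.0000 = (0.6667, 0.3333, 0.6667).
r_{12} = e_1·c_2 = 0.6667.
u_2 = c_2 − 0.6667·e_1 = (-0.4444, -2.2222, 1.5556).
‖u_2‖ = 2.7487, so e_2 = (-0.1617, -0.8085, 0.5659).
r_{13} = e_1·c_3 = 0.6667; r_{23} = e_2·c_3 = -0.8893.
u_3 = c_3 − 0.6667·e_1 + 0.8893·e_2 = (-1.5882, 1.0588, 1.0588).
‖u_3‖ = 2.1828, so e_3 = (-0.7276, 0.4851, 0.4851).

e_3 = (-0.7276, 0.4851, 0.4851)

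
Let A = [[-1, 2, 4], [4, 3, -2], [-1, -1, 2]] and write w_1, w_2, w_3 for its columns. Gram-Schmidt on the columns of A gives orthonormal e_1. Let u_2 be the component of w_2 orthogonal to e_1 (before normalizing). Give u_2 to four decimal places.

u_2 = (2.6111, 0.5556, -0.3889)

w_1 = (-1, 4, -1); ‖w_1‖ = 4.2426, so e_1 = (-0.2357, 0.9428, -0.2357).
e_1·w_2 = (-0.2357)·2 + 0.9428·3 + (-0.2357)·(-1) = 2.5927.
u_2 = w_2 − 2.5927·e_1 = (2.6111, 0.5556, -0.3889).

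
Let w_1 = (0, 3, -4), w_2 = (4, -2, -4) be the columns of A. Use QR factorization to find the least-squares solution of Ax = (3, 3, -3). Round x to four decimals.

x = (0.7200, 0.3000)

q_1 = w_1/‖w_1‖ = (0, 3, -4)/5.0000 = (0.0000, 0.6000, -0.8000).
r_{12} = q_1·w_2 = 2.0000.
u_2 = w_2 − 2.0000·q_1 = (4.0000, -3.2000, -2.4000).
‖u_2‖ = 5.6569, so q_2 = (0.7071, -0.5657, -0.4243).
Qᵀb = (4.2000, 1.6971).
Back-substitute: x_2 = 1.6971/5.6569 = 0.3000.
x_1 = (4.2000 − 2.0000·0.3000)/5.0000 = 0.7200.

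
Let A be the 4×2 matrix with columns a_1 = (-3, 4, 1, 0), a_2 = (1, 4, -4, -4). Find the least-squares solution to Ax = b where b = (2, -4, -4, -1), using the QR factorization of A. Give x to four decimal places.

a_1 = (-3, 4, 1, 0); ‖a_1‖ = 5.0990, so q_1 = (-0.5883, 0.7845, 0.1961, 0.0000).
q_1·a_2 = (-0.5883)·1 + 0.7845·4 + 0.1961·(-4) + 0.0000·(-4) = 1.7650.
u_2 = a_2 − 1.7650·q_1 = (2.0385, 2.6154, -4.3462, -4.0000).
‖u_2‖ = 6.7738, so q_2 = (0.3009, 0.3861, -0.6416, -0.5905).
Qᵀb = (-5.0990, 2.2144).
Back-substitute: x_2 = 2.2144/6.7738 = 0.3269.
x_1 = (-5.0990 − 1.7650·0.3269)/5.0990 = -1.1132.

x = (-1.1132, 0.3269)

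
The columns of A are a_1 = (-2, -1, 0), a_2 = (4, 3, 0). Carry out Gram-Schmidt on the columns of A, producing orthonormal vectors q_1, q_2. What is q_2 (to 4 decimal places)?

a_1 = (-2, -1, 0); ‖a_1‖ = 2.2361, so q_1 = (-0.8944, -0.4472, 0.0000).
q_1·a_2 = (-0.8944)·4 + (-0.4472)·3 + 0.0000·0 = -4.9193.
u_2 = a_2 + 4.9193·q_1 = (-0.4000, 0.8000, 0.0000).
‖u_2‖ = 0.8944, so q_2 = (-0.4472, 0.8944, 0.0000).

q_2 = (-0.4472, 0.8944, 0.0000)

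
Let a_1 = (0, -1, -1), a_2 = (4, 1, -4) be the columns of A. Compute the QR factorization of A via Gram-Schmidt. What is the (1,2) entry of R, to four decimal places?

r_{12} = 2.1213

a_1 = (0, -1, -1); ‖a_1‖ = 1.4142, so e_1 = (0.0000, -0.7071, -0.7071).
r_{12} = e_1·a_2 = 2.1213.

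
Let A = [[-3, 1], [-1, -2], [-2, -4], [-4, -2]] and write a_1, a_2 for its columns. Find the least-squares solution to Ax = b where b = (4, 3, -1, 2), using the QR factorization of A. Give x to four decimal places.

a_1 = (-3, -1, -2, -4); ‖a_1‖ = 5.4772, so q_1 = (-0.5477, -0.1826, -0.3651, -0.7303).
q_1·a_2 = (-0.5477)·1 + (-0.1826)·(-2) + (-0.3651)·(-4) + (-0.7303)·(-2) = 2.7386.
u_2 = a_2 − 2.7386·q_1 = (2.5000, -1.5000, -3.0000, 0.0000).
‖u_2‖ = 4.1833, so q_2 = (0.5976, -0.3586, -0.7171, 0.0000).
Qᵀb = (-3.8341, 2.0319).
Back-substitute: x_2 = 2.0319/4.1833 = 0.4857.
x_1 = (-3.8341 − 2.7386·0.4857)/5.4772 = -0.9429.

x = (-0.9429, 0.4857)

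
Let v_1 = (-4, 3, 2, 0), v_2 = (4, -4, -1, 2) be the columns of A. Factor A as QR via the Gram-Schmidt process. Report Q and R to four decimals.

v_1 = (-4, 3, 2, 0); ‖v_1‖ = 5.3852, so q_1 = (-0.7428, 0.5571, 0.3714, 0.0000).
q_1·v_2 = (-0.7428)·4 + 0.5571·(-4) + 0.3714·(-1) + 0.0000·2 = -5.5709.
u_2 = v_2 + 5.5709·q_1 = (-0.1379, -0.8966, 1.0690, 2.0000).
‖u_2‖ = 2.4424, so q_2 = (-0.0565, -0.3671, 0.4377, 0.8189).

Q = [[-0.7428, -0.0565], [0.5571, -0.3671], [0.3714, 0.4377], [0.0000, 0.8189]], R = [[5.3852, -5.5709], [0.0000, 2.4424]]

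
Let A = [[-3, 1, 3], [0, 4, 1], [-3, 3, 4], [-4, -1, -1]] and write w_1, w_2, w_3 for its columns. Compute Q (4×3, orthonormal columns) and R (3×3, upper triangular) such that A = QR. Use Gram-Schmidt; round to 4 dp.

q_1 = w_1/‖w_1‖ = (-3, 0, -3, -4)/5.8310 = (-0.5145, 0.0000, -0.5145, -0.6860).
r_{12} = q_1·w_2 = -1.3720.
u_2 = w_2 + 1.3720·q_1 = (0.2941, 4.0000, 2.2941, -1.9412).
‖u_2‖ = 5.0118, so q_2 = (0.0587, 0.7981, 0.4577, -0.3873).
r_{13} = q_1·w_3 = -2.9155; r_{23} = q_2·w_3 = 3.1925.
u_3 = w_3 + 2.9155·q_1 − 3.1925·q_2 = (1.3126, -1.5480, 1.0386, -1.7635).
‖u_3‖ = 2.8824, so q_3 = (0.4554, -0.5371, 0.3603, -0.6118).

Q = [[-0.5145, 0.0587, 0.4554], [0.0000, 0.7981, -0.5371], [-0.5145, 0.4577, 0.3603], [-0.6860, -0.3873, -0.6118]], R = [[5.8310, -1.3720, -2.9155], [0.0000, 5.0118, 3.1925], [0.0000, 0.0000, 2.8824]]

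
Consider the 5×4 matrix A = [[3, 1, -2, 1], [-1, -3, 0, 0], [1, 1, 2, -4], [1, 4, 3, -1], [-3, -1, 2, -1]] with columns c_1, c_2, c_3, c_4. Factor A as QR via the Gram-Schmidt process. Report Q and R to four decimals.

e_1 = c_1/‖c_1‖ = (3, -1, 1, 1, -3)/4.5826 = (0.6547, -0.2182, 0.2182, 0.2182, -0.6547).
r_{12} = e_1·c_2 = 3.0551.
u_2 = c_2 − 3.0551·e_1 = (-1.0000, -2.3333, 0.3333, 3.3333, 1.0000).
‖u_2‖ = 4.3205, so e_2 = (-0.2315, -0.5401, 0.0772, 0.7715, 0.2315).
r_{13} = e_1·c_3 = -1.5275; r_{23} = e_2·c_3 = 3.3947.
u_3 = c_3 + 1.5275·e_1 − 3.3947·e_2 = (-0.2143, 1.5000, 2.0714, 0.7143, 0.2143).
‖u_3‖ = 2.6726, so e_3 = (-0.0802, 0.5612, 0.7751, 0.2673, 0.0802).
r_{14} = e_1·c_4 = 0.2182; r_{24} = e_2·c_4 = -1.5430; r_{34} = e_3·c_4 = -3.5278.
u_4 = c_4 − 0.2182·e_1 + 1.5430·e_2 + 3.5278·e_3 = (0.2171, 1.1943, -1.1943, 1.0857, -0.2171).
‖u_4‖ = 2.0312, so e_4 = (0.1069, 0.5880, -0.5880, 0.5345, -0.1069).

Q = [[0.6547, -0.2315, -0.0802, 0.1069], [-0.2182, -0.5401, 0.5612, 0.5880], [0.2182, 0.0772, 0.7751, -0.5880], [0.2182, 0.7715, 0.2673, 0.5345], [-0.6547, 0.2315, 0.0802, -0.1069]], R = [[4.5826, 3.0551, -1.5275, 0.2182], [0.0000, 4.3205, 3.3947, -1.5430], [0.0000, 0.0000, 2.6726, -3.5278], [0.0000, 0.0000, 0.0000, 2.0312]]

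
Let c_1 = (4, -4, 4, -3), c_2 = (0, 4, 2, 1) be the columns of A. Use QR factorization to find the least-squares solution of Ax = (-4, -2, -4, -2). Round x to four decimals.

c_1 = (4, -4, 4, -3); ‖c_1‖ = 7.5498, so e_1 = (0.5298, -0.5298, 0.5298, -0.3974).
e_1·c_2 = 0.5298·0 + (-0.5298)·4 + 0.5298·2 + (-0.3974)·1 = -1.4570.
u_2 = c_2 + 1.4570·e_1 = (0.7719, 3.2281, 2.7719, 0.4211).
‖u_2‖ = 4.3448, so e_2 = (0.1777, 0.7430, 0.6380, 0.0969).
Qᵀb = (-2.3842, -4.9424).
Back-substitute: x_2 = -4.9424/4.3448 = -1.1375.
x_1 = (-2.3842 + 1.4570·(-1.1375))/7.5498 = -0.5353.

x = (-0.5353, -1.1375)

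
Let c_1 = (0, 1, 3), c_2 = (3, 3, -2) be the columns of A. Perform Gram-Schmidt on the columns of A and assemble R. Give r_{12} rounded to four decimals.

r_{12} = -0.9487

c_1 = (0, 1, 3); ‖c_1‖ = 3.1623, so e_1 = (0.0000, 0.3162, 0.9487).
r_{12} = e_1·c_2 = -0.9487.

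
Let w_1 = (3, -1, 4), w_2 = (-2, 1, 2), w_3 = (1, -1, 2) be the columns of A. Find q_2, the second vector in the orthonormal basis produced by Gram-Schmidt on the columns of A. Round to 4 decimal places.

q_1 = w_1/‖w_1‖ = (3, -1, 4)/5.0990 = (0.5883, -0.1961, 0.7845).
r_{12} = q_1·w_2 = 0.1961.
u_2 = w_2 − 0.1961·q_1 = (-2.1154, 1.0385, 1.8462).
‖u_2‖ = 2.9936, so q_2 = (-0.7066, 0.3469, 0.6167).

q_2 = (-0.7066, 0.3469, 0.6167)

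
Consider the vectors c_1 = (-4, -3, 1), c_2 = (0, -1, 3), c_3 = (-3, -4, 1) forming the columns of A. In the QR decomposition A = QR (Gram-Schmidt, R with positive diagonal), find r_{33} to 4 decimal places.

r_{33} = 1.3363

q_1 = c_1/‖c_1‖ = (-4, -3, 1)/5.0990 = (-0.7845, -0.5883, 0.1961).
r_{12} = q_1·c_2 = 1.1767.
u_2 = c_2 − 1.1767·q_1 = (0.9231, -0.3077, 2.7692).
‖u_2‖ = 2.9352, so q_2 = (0.3145, -0.1048, 0.9435).
r_{13} = q_1·c_3 = 4.9029; r_{23} = q_2·c_3 = 0.4193.
u_3 = c_3 − 4.9029·q_1 − 0.4193·q_2 = (0.7143, -1.0714, -0.3571).
r_{33} = ‖u_3‖ = 1.3363.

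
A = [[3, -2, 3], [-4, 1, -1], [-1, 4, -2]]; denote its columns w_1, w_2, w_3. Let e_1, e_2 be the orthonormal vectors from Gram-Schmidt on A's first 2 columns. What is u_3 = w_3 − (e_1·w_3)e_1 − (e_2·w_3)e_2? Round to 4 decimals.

u_3 = (1.0714, 0.7143, 0.3571)

e_1 = w_1/‖w_1‖ = (3, -4, -1)/5.0990 = (0.5883, -0.7845, -0.1961).
r_{12} = e_1·w_2 = -2.7456.
u_2 = w_2 + 2.7456·e_1 = (-0.3846, -1.1538, 3.4615).
‖u_2‖ = 3.6690, so e_2 = (-0.1048, -0.3145, 0.9435).
r_{13} = e_1·w_3 = 2.9417; r_{23} = e_2·w_3 = -1.8869.
u_3 = w_3 − 2.9417·e_1 + 1.8869·e_2 = (1.0714, 0.7143, 0.3571).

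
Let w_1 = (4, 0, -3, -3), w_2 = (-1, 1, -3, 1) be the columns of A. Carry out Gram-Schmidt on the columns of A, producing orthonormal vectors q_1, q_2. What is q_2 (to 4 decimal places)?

q_2 = (-0.3584, 0.2901, -0.8191, 0.3413)

w_1 = (4, 0, -3, -3); ‖w_1‖ = 5.8310, so q_1 = (0.6860, 0.0000, -0.5145, -0.5145).
q_1·w_2 = 0.6860·(-1) + 0.0000·1 + (-0.5145)·(-3) + (-0.5145)·1 = 0.3430.
u_2 = w_2 − 0.3430·q_1 = (-1.2353, 1.0000, -2.8235, 1.1765).
‖u_2‖ = 3.4471, so q_2 = (-0.3584, 0.2901, -0.8191, 0.3413).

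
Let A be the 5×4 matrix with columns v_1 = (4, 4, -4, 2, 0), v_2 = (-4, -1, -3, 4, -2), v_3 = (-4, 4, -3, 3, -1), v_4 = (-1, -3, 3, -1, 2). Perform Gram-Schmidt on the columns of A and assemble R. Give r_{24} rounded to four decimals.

v_1 = (4, 4, -4, 2, 0); ‖v_1‖ = 7.2111, so e_1 = (0.5547, 0.5547, -0.5547, 0.2774, 0.0000).
e_1·v_2 = 0.5547·(-4) + 0.5547·(-1) + (-0.5547)·(-3) + 0.2774·4 + 0.0000·(-2) = 0.0000.
u_2 = v_2 + 0.0000·e_1 = (-4.0000, -1.0000, -3.0000, 4.0000, -2.0000).
‖u_2‖ = 6.7823, so e_2 = (-0.5898, -0.1474, -0.4423, 0.5898, -0.2949).
r_{24} = e_2·v_4 = -1.4744.

r_{24} = -1.4744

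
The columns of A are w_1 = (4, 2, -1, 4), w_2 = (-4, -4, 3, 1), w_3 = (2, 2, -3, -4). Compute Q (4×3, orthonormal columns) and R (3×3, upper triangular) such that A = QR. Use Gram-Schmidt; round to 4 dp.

Q = [[0.6576, -0.2876, 0.4296], [0.3288, -0.5238, -0.7839], [-0.1644, 0.4519, -0.4245], [0.6576, 0.6624, -0.1438]], R = [[6.0828, -3.7812, -0.1644], [0.0000, 5.2633, -5.6279], [0.0000, 0.0000, 1.1400]]

w_1 = (4, 2, -1, 4); ‖w_1‖ = 6.0828, so q_1 = (0.6576, 0.3288, -0.1644, 0.6576).
q_1·w_2 = 0.6576·(-4) + 0.3288·(-4) + (-0.1644)·3 + 0.6576·1 = -3.7812.
u_2 = w_2 + 3.7812·q_1 = (-1.5135, -2.7568, 2.3784, 3.4865).
‖u_2‖ = 5.2633, so q_2 = (-0.2876, -0.5238, 0.4519, 0.6624).
q_1·w_3 = 0.6576·2 + 0.3288·2 + (-0.1644)·(-3) + 0.6576·(-4) = -0.1644; q_2·w_3 = (-0.2876)·2 + (-0.5238)·2 + 0.4519·(-3) + 0.6624·(-4) = -5.6279.
u_3 = w_3 + 0.1644·q_1 + 5.6279·q_2 = (0.4898, -0.8937, -0.4839, -0.1639).
‖u_3‖ = 1.1400, so q_3 = (0.4296, -0.7839, -0.4245, -0.1438).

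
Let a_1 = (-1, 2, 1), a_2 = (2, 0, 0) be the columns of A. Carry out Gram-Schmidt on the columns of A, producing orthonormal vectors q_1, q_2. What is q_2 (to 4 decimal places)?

q_1 = a_1/‖a_1‖ = (-1, 2, 1)/2.4495 = (-0.4082, 0.8165, 0.4082).
r_{12} = q_1·a_2 = -0.8165.
u_2 = a_2 + 0.8165·q_1 = (1.6667, 0.6667, 0.3333).
‖u_2‖ = 1.8257, so q_2 = (0.9129, 0.3651, 0.1826).

q_2 = (0.9129, 0.3651, 0.1826)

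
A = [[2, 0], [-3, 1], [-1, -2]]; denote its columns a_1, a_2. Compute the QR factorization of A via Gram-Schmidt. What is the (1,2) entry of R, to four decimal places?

r_{12} = -0.2673

a_1 = (2, -3, -1); ‖a_1‖ = 3.7417, so q_1 = (0.5345, -0.8018, -0.2673).
r_{12} = q_1·a_2 = -0.2673.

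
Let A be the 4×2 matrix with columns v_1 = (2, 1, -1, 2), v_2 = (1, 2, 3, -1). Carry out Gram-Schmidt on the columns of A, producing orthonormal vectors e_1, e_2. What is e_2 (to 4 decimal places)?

e_2 = (0.3109, 0.5440, 0.7513, -0.2073)

e_1 = v_1/‖v_1‖ = (2, 1, -1, 2)/3.1623 = (0.6325, 0.3162, -0.3162, 0.6325).
r_{12} = e_1·v_2 = -0.3162.
u_2 = v_2 + 0.3162·e_1 = (1.2000, 2.1000, 2.9000, -0.8000).
‖u_2‖ = 3.8601, so e_2 = (0.3109, 0.5440, 0.7513, -0.2073).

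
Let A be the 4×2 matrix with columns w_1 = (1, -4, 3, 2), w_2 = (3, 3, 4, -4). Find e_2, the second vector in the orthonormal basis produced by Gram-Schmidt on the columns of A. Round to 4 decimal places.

e_2 = (0.4516, 0.3328, 0.6418, -0.5229)

w_1 = (1, -4, 3, 2); ‖w_1‖ = 5.4772, so e_1 = (0.1826, -0.7303, 0.5477, 0.3651).
e_1·w_2 = 0.1826·3 + (-0.7303)·3 + 0.5477·4 + 0.3651·(-4) = -0.9129.
u_2 = w_2 + 0.9129·e_1 = (3.1667, 2.3333, 4.5000, -3.6667).
‖u_2‖ = 7.0119, so e_2 = (0.4516, 0.3328, 0.6418, -0.5229).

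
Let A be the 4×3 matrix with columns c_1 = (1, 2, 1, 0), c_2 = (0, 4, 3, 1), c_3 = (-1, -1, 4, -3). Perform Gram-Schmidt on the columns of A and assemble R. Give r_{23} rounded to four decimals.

r_{23} = 1.3111

e_1 = c_1/‖c_1‖ = (1, 2, 1, 0)/2.4495 = (0.4082, 0.8165, 0.4082, 0.0000).
r_{12} = e_1·c_2 = 4.4907.
u_2 = c_2 − 4.4907·e_1 = (-1.8333, 0.3333, 1.1667, 1.0000).
‖u_2‖ = 2.4152, so e_2 = (-0.7591, 0.1380, 0.4830, 0.4140).
r_{23} = e_2·c_3 = 1.3111.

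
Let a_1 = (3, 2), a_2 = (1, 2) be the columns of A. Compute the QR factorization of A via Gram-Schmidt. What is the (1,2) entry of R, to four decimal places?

r_{12} = 1.9415

a_1 = (3, 2); ‖a_1‖ = 3.6056, so q_1 = (0.8321, 0.5547).
r_{12} = q_1·a_2 = 1.9415.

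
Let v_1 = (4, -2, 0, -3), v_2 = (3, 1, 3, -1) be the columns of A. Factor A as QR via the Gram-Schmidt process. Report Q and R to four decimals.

v_1 = (4, -2, 0, -3); ‖v_1‖ = 5.3852, so q_1 = (0.7428, -0.3714, 0.0000, -0.5571).
q_1·v_2 = 0.7428·3 + (-0.3714)·1 + 0.0000·3 + (-0.5571)·(-1) = 2.4140.
u_2 = v_2 − 2.4140·q_1 = (1.2069, 1.8966, 3.0000, 0.3448).
‖u_2‖ = 3.7646, so q_2 = (0.3206, 0.5038, 0.7969, 0.0916).

Q = [[0.7428, 0.3206], [-0.3714, 0.5038], [0.0000, 0.7969], [-0.5571, 0.0916]], R = [[5.3852, 2.4140], [0.0000, 3.7646]]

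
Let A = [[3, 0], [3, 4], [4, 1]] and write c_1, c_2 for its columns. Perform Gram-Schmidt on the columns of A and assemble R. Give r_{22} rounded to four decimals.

r_{22} = 3.0774

q_1 = c_1/‖c_1‖ = (3, 3, 4)/5.8310 = (0.5145, 0.5145, 0.6860).
r_{12} = q_1·c_2 = 2.7440.
u_2 = c_2 − 2.7440·q_1 = (-1.4118, 2.5882, -0.8824).
r_{22} = ‖u_2‖ = 3.0774.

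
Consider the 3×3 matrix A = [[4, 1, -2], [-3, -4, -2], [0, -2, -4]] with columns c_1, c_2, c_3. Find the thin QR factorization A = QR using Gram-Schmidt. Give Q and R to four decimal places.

c_1 = (4, -3, 0); ‖c_1‖ = 5.0000, so e_1 = (0.8000, -0.6000, 0.0000).
e_1·c_2 = 0.8000·1 + (-0.6000)·(-4) + 0.0000·(-2) = 3.2000.
u_2 = c_2 − 3.2000·e_1 = (-1.5600, -2.0800, -2.0000).
‖u_2‖ = 3.2802, so e_2 = (-0.4756, -0.6341, -0.6097).
e_1·c_3 = 0.8000·(-2) + (-0.6000)·(-2) + 0.0000·(-4) = -0.4000; e_2·c_3 = (-0.4756)·(-2) + (-0.6341)·(-2) + (-0.6097)·(-4) = 4.6582.
u_3 = c_3 + 0.4000·e_1 − 4.6582·e_2 = (0.5353, 0.7138, -1.1599).
‖u_3‖ = 1.4633, so e_3 = (0.3658, 0.4878, -0.7926).

Q = [[0.8000, -0.4756, 0.3658], [-0.6000, -0.6341, 0.4878], [0.0000, -0.6097, -0.7926]], R = [[5.0000, 3.2000, -0.4000], [0.0000, 3.2802, 4.6582], [0.0000, 0.0000, 1.4633]]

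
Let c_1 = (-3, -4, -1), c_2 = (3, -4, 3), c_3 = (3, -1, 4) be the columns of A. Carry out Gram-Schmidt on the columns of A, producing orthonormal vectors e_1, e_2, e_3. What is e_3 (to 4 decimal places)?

e_3 = (-0.5431, 0.2037, 0.8146)

e_1 = c_1/‖c_1‖ = (-3, -4, -1)/5.0990 = (-0.5883, -0.7845, -0.1961).
r_{12} = e_1·c_2 = 0.7845.
u_2 = c_2 − 0.7845·e_1 = (3.4615, -3.3846, 3.1538).
‖u_2‖ = 5.7779, so e_2 = (0.5991, -0.5858, 0.5458).
r_{13} = e_1·c_3 = -1.7650; r_{23} = e_2·c_3 = 4.5664.
u_3 = c_3 + 1.7650·e_1 − 4.5664·e_2 = (-0.7742, 0.2903, 1.1613).
‖u_3‖ = 1.4256, so e_3 = (-0.5431, 0.2037, 0.8146).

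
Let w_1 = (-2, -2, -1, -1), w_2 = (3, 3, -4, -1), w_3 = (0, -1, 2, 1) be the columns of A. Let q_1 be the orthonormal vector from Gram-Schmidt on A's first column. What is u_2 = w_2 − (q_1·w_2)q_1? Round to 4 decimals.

w_1 = (-2, -2, -1, -1); ‖w_1‖ = 3.1623, so q_1 = (-0.6325, -0.6325, -0.3162, -0.3162).
q_1·w_2 = (-0.6325)·3 + (-0.6325)·3 + (-0.3162)·(-4) + (-0.3162)·(-1) = -2.2136.
u_2 = w_2 + 2.2136·q_1 = (1.6000, 1.6000, -4.7000, -1.7000).

u_2 = (1.6000, 1.6000, -4.7000, -1.7000)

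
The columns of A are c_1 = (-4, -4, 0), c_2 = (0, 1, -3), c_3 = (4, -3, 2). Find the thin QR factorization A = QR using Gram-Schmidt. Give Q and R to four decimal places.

c_1 = (-4, -4, 0); ‖c_1‖ = 5.6569, so q_1 = (-0.7071, -0.7071, 0.0000).
q_1·c_2 = (-0.7071)·0 + (-0.7071)·1 + 0.0000·(-3) = -0.7071.
u_2 = c_2 + 0.7071·q_1 = (-0.5000, 0.5000, -3.0000).
‖u_2‖ = 3.0822, so q_2 = (-0.1622, 0.1622, -0.9733).
q_1·c_3 = (-0.7071)·4 + (-0.7071)·(-3) + 0.0000·2 = -0.7071; q_2·c_3 = (-0.1622)·4 + 0.1622·(-3) + (-0.9733)·2 = -3.0822.
u_3 = c_3 + 0.7071·q_1 + 3.0822·q_2 = (3.0000, -3.0000, -1.0000).
‖u_3‖ = 4.3589, so q_3 = (0.6882, -0.6882, -0.2294).

Q = [[-0.7071, -0.1622, 0.6882], [-0.7071, 0.1622, -0.6882], [0.0000, -0.9733, -0.2294]], R = [[5.6569, -0.7071, -0.7071], [0.0000, 3.0822, -3.0822], [0.0000, 0.0000, 4.3589]]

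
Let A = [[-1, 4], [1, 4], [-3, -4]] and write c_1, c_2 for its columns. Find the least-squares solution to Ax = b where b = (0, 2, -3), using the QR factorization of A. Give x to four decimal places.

e_1 = c_1/‖c_1‖ = (-1, 1, -3)/3.3166 = (-0.3015, 0.3015, -0.9045).
r_{12} = e_1·c_2 = 3.6181.
u_2 = c_2 − 3.6181·e_1 = (5.0909, 2.9091, -0.7273).
‖u_2‖ = 5.9084, so e_2 = (0.8616, 0.4924, -0.1231).
Qᵀb = (3.3166, 1.3540).
Back-substitute: x_2 = 1.3540/5.9084 = 0.2292.
x_1 = (3.3166 − 3.6181·0.2292)/3.3166 = 0.7500.

x = (0.7500, 0.2292)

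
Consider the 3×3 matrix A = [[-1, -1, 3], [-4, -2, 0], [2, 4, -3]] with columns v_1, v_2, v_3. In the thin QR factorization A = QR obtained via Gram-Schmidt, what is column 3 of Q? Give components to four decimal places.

q_3 = (0.9733, -0.1622, 0.1622)

v_1 = (-1, -4, 2); ‖v_1‖ = 4.5826, so q_1 = (-0.2182, -0.8729, 0.4364).
q_1·v_2 = (-0.2182)·(-1) + (-0.8729)·(-2) + 0.4364·4 = 3.7097.
u_2 = v_2 − 3.7097·q_1 = (-0.1905, 1.2381, 2.3810).
‖u_2‖ = 2.6904, so q_2 = (-0.0708, 0.4602, 0.8850).
q_1·v_3 = (-0.2182)·3 + (-0.8729)·0 + 0.4364·(-3) = -1.9640; q_2·v_3 = (-0.0708)·3 + 0.4602·0 + 0.8850·(-3) = -2.8674.
u_3 = v_3 + 1.9640·q_1 + 2.8674·q_2 = (2.3684, -0.3947, 0.3947).
‖u_3‖ = 2.4333, so q_3 = (0.9733, -0.1622, 0.1622).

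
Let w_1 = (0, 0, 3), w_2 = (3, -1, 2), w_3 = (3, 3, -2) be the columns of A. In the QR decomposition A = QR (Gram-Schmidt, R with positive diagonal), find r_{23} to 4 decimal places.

w_1 = (0, 0, 3); ‖w_1‖ = 3.0000, so e_1 = (0.0000, 0.0000, 1.0000).
e_1·w_2 = 0.0000·3 + 0.0000·(-1) + 1.0000·2 = 2.0000.
u_2 = w_2 − 2.0000·e_1 = (3.0000, -1.0000, 0.0000).
‖u_2‖ = 3.1623, so e_2 = (0.9487, -0.3162, 0.0000).
r_{23} = e_2·w_3 = 1.8974.

r_{23} = 1.8974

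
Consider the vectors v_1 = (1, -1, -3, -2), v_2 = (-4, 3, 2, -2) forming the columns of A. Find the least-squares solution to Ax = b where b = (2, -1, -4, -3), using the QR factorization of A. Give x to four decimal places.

x = (1.3913, -0.0145)

v_1 = (1, -1, -3, -2); ‖v_1‖ = 3.8730, so q_1 = (0.2582, -0.2582, -0.7746, -0.5164).
q_1·v_2 = 0.2582·(-4) + (-0.2582)·3 + (-0.7746)·2 + (-0.5164)·(-2) = -2.3238.
u_2 = v_2 + 2.3238·q_1 = (-3.4000, 2.4000, 0.2000, -3.2000).
‖u_2‖ = 5.2536, so q_2 = (-0.6472, 0.4568, 0.0381, -0.6091).
Qᵀb = (5.4222, -0.0761).
Back-substitute: x_2 = -0.0761/5.2536 = -0.0145.
x_1 = (5.4222 + 2.3238·(-0.0145))/3.8730 = 1.3913.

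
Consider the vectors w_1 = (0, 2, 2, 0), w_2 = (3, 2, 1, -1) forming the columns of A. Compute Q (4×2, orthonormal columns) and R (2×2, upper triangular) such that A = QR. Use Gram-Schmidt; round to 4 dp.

Q = [[0.0000, 0.9258], [0.7071, 0.1543], [0.7071, -0.1543], [0.0000, -0.3086]], R = [[2.8284, 2.1213], [0.0000, 3.2404]]

q_1 = w_1/‖w_1‖ = (0, 2, 2, 0)/2.8284 = (0.0000, 0.7071, 0.7071, 0.0000).
r_{12} = q_1·w_2 = 2.1213.
u_2 = w_2 − 2.1213·q_1 = (3.0000, 0.5000, -0.5000, -1.0000).
‖u_2‖ = 3.2404, so q_2 = (0.9258, 0.1543, -0.1543, -0.3086).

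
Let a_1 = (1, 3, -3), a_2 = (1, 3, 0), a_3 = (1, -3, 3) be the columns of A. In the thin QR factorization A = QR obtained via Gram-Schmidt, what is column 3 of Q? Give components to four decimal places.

q_3 = (0.9487, -0.3162, 0.0000)

a_1 = (1, 3, -3); ‖a_1‖ = 4.3589, so q_1 = (0.2294, 0.6882, -0.6882).
q_1·a_2 = 0.2294·1 + 0.6882·3 + (-0.6882)·0 = 2.2942.
u_2 = a_2 − 2.2942·q_1 = (0.4737, 1.4211, 1.5789).
‖u_2‖ = 2.1764, so q_2 = (0.2176, 0.6529, 0.7255).
q_1·a_3 = 0.2294·1 + 0.6882·(-3) + (-0.6882)·3 = -3.9001; q_2·a_3 = 0.2176·1 + 0.6529·(-3) + 0.7255·3 = 0.4353.
u_3 = a_3 + 3.9001·q_1 − 0.4353·q_2 = (1.8000, -0.6000, 0.0000).
‖u_3‖ = 1.8974, so q_3 = (0.9487, -0.3162, 0.0000).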